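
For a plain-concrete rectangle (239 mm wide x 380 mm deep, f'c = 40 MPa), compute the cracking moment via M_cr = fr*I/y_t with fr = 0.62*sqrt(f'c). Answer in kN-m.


fr = 0.62 * sqrt(40) = 0.62 * 6.3246 = 3.9212 MPa
I = 239 * 380^3 / 12 = 1092867333.33 mm^4
y_t = 190.0 mm
M_cr = fr * I / y_t = 3.9212 * 1092867333.33 / 190.0 N-mm
= 22.5546 kN-m

22.5546 kN-m


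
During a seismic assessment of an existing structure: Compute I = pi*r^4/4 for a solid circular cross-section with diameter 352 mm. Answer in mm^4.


r = d / 2 = 352 / 2 = 176.0 mm
I = pi * r^4 / 4 = pi * 176.0^4 / 4
= 753599414.95 mm^4

753599414.95 mm^4


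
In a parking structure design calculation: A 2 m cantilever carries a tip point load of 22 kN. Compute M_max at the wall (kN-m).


For a cantilever with a point load at the free end:
M_max = P * L = 22 * 2 = 44 kN-m

44 kN-m


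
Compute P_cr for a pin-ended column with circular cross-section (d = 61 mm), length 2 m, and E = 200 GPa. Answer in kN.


I = pi * d^4 / 64 = 679656.13 mm^4
L = 2000.0 mm
P_cr = pi^2 * E * I / L^2
= 9.8696 * 200000.0 * 679656.13 / 2000.0^2
= 335396.86 N = 335.3969 kN

335.3969 kN


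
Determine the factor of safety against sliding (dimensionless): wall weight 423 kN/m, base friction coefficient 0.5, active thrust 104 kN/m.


Resisting force = mu * W = 0.5 * 423 = 211.5 kN/m
FOS = Resisting / Driving = 211.5 / 104
= 2.0337 (dimensionless)

2.0337 (dimensionless)


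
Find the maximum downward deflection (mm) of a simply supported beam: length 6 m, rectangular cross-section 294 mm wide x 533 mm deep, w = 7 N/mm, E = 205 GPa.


I = 294 * 533^3 / 12 = 3709776206.5 mm^4
L = 6000.0 mm, w = 7 N/mm, E = 205000.0 MPa
delta = 5 * w * L^4 / (384 * E * I)
= 5 * 7 * 6000.0^4 / (384 * 205000.0 * 3709776206.5)
= 0.1553 mm

0.1553 mm


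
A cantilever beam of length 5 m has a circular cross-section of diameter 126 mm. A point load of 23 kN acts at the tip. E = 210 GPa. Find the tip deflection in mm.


I = pi * d^4 / 64 = pi * 126^4 / 64 = 12372346.64 mm^4
L = 5000.0 mm, P = 23000.0 N, E = 210000.0 MPa
delta = P * L^3 / (3 * E * I)
= 23000.0 * 5000.0^3 / (3 * 210000.0 * 12372346.64)
= 368.8461 mm

368.8461 mm


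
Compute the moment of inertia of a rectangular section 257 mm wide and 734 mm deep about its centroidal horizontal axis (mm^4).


I = b * h^3 / 12
= 257 * 734^3 / 12
= 257 * 395446904 / 12
= 8469154527.33 mm^4

8469154527.33 mm^4


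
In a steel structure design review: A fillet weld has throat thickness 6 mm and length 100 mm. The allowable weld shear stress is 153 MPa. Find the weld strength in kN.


Strength = throat * length * allowable stress
= 6 * 100 * 153 N
= 91800 N
= 91.8 kN

91.8 kN


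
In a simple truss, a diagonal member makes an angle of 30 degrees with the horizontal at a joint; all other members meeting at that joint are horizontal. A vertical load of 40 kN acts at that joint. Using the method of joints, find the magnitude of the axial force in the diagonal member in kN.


At the joint, only the diagonal has a vertical component, so vertical equilibrium gives:
F * sin(30) = 40
F = 40 / sin(30)
= 40 / 0.5
= 80.0 kN

80.0 kN


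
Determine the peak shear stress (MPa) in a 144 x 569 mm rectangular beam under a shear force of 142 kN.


A = b * h = 144 * 569 = 81936 mm^2
V = 142 kN = 142000.0 N
tau_max = 1.5 * V / A = 1.5 * 142000.0 / 81936
= 2.5996 MPa

2.5996 MPa


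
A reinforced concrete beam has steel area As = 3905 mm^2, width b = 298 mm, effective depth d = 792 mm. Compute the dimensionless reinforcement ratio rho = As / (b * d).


rho = As / (b * d)
= 3905 / (298 * 792)
= 3905 / 236016
= 0.016545 (dimensionless)

0.016545 (dimensionless)


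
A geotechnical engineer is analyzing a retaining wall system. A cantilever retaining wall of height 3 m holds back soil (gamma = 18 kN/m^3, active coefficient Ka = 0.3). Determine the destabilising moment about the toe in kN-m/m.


Pa = 0.5 * Ka * gamma * H^2
= 0.5 * 0.3 * 18 * 3^2
= 24.3 kN/m
Arm = H / 3 = 3 / 3 = 1.0 m
Mo = Pa * arm = Pa * H / 3 = 24.3 * 3 / 3 = 24.3 kN-m/m

24.3 kN-m/m


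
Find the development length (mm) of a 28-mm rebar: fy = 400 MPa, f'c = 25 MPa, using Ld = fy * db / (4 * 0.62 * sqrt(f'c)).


Ld = (fy * db) / (4 * 0.62 * sqrt(f'c))
= (400 * 28) / (4 * 0.62 * sqrt(25))
= 11200 / 12.4
= 903.23 mm

903.23 mm


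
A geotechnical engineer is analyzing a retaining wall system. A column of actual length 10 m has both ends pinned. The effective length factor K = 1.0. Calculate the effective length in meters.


L_eff = K * L
= 1.0 * 10
= 10.0 m

10.0 m


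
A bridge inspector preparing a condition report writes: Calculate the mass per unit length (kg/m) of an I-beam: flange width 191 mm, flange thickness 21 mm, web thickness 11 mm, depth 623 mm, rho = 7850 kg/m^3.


A_flanges = 2 * 191 * 21 = 8022 mm^2
A_web = (623 - 2 * 21) * 11 = 6391 mm^2
A_total = 8022 + 6391 = 14413 mm^2 = 0.014413 m^2
Weight = rho * A = 7850 * 0.014413 = 113.142 kg/m

113.142 kg/m


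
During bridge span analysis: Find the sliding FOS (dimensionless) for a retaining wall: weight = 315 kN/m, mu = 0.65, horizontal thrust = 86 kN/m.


Resisting force = mu * W = 0.65 * 315 = 204.75 kN/m
FOS = Resisting / Driving = 204.75 / 86
= 2.3808 (dimensionless)

2.3808 (dimensionless)


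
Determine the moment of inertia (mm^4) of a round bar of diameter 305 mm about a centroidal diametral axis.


r = d / 2 = 305 / 2 = 152.5 mm
I = pi * r^4 / 4 = pi * 152.5^4 / 4
= 424785081.72 mm^4

424785081.72 mm^4


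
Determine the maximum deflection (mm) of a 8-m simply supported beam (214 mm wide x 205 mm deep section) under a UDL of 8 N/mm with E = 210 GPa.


I = 214 * 205^3 / 12 = 153636395.83 mm^4
L = 8000.0 mm, w = 8 N/mm, E = 210000.0 MPa
delta = 5 * w * L^4 / (384 * E * I)
= 5 * 8 * 8000.0^4 / (384 * 210000.0 * 153636395.83)
= 13.2244 mm

13.2244 mm


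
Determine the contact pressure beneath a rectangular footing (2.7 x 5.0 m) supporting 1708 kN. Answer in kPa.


A = 2.7 * 5.0 = 13.5 m^2
q = P / A = 1708 / 13.5
= 126.5185 kPa

126.5185 kPa


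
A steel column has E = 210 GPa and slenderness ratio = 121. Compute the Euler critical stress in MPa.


sigma_cr = pi^2 * E / lambda^2
= 9.8696 * 210000.0 / 121^2
= 9.8696 * 210000.0 / 14641
= 141.5625 MPa

141.5625 MPa


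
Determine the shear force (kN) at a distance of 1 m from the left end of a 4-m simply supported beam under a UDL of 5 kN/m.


R_A = w * L / 2 = 5 * 4 / 2 = 10.0 kN
V(x) = R_A - w * x = 10.0 - 5 * 1
= 5.0 kN

5.0 kN


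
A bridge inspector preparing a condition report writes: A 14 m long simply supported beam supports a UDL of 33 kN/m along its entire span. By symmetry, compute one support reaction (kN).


Total load = w * L = 33 * 14 = 462 kN
By symmetry, each reaction R = total / 2 = 462 / 2 = 231.0 kN

231.0 kN


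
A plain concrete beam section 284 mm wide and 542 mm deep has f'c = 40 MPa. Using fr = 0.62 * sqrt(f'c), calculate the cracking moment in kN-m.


fr = 0.62 * sqrt(40) = 0.62 * 6.3246 = 3.9212 MPa
I = 284 * 542^3 / 12 = 3768208749.33 mm^4
y_t = 271.0 mm
M_cr = fr * I / y_t = 3.9212 * 3768208749.33 / 271.0 N-mm
= 54.524 kN-m

54.524 kN-m


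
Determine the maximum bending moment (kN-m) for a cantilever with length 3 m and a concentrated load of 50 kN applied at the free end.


For a cantilever with a point load at the free end:
M_max = P * L = 50 * 3 = 150 kN-m

150 kN-m


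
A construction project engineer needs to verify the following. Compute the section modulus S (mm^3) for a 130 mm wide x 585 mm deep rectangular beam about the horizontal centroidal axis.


S = b * h^2 / 6
= 130 * 585^2 / 6
= 130 * 342225 / 6
= 7414875.0 mm^3

7414875.0 mm^3


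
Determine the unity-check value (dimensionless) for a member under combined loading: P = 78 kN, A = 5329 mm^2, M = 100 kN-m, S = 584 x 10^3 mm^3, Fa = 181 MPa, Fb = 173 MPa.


f_a = P / A = 78000.0 / 5329 = 14.6369 MPa
f_b = M / S = 100000000.0 / 584000.0 = 171.2329 MPa
Ratio = f_a / Fa + f_b / Fb
= 14.6369 / 181 + 171.2329 / 173
= 1.0707 (dimensionless)

1.0707 (dimensionless)


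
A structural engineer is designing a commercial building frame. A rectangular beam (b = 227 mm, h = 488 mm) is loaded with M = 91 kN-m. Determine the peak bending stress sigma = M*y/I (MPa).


I = b * h^3 / 12 = 227 * 488^3 / 12 = 2198386645.33 mm^4
y = h / 2 = 488 / 2 = 244.0 mm
M = 91 kN-m = 91000000.0 N-mm
sigma = M * y / I = 91000000.0 * 244.0 / 2198386645.33
= 10.1 MPa

10.1 MPa


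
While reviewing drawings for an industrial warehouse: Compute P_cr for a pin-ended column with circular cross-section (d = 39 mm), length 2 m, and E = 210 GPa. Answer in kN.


I = pi * d^4 / 64 = 113560.77 mm^4
L = 2000.0 mm
P_cr = pi^2 * E * I / L^2
= 9.8696 * 210000.0 * 113560.77 / 2000.0^2
= 58841.99 N = 58.842 kN

58.842 kN


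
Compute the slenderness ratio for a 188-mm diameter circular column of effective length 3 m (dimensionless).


Radius of gyration r = d / 4 = 188 / 4 = 47.0 mm
L_eff = 3000.0 mm
Slenderness ratio = L / r = 3000.0 / 47.0 = 63.83 (dimensionless)

63.83 (dimensionless)


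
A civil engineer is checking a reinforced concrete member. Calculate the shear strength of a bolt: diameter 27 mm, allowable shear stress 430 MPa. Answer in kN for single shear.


A = pi * d^2 / 4 = pi * 27^2 / 4 = 572.5553 mm^2
V = f_v * A / 1000 = 430 * 572.5553 / 1000
= 246.1988 kN

246.1988 kN


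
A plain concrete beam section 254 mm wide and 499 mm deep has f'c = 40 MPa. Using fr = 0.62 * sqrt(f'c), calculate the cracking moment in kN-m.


fr = 0.62 * sqrt(40) = 0.62 * 6.3246 = 3.9212 MPa
I = 254 * 499^3 / 12 = 2629990062.17 mm^4
y_t = 249.5 mm
M_cr = fr * I / y_t = 3.9212 * 2629990062.17 / 249.5 N-mm
= 41.3338 kN-m

41.3338 kN-m


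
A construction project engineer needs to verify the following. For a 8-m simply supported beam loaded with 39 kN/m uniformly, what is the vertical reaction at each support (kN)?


Total load = w * L = 39 * 8 = 312 kN
By symmetry, each reaction R = total / 2 = 312 / 2 = 156.0 kN

156.0 kN


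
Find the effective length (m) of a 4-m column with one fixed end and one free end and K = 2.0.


L_eff = K * L
= 2.0 * 4
= 8.0 m

8.0 m


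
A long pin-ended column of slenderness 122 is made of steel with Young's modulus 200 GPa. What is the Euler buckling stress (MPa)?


sigma_cr = pi^2 * E / lambda^2
= 9.8696 * 200000.0 / 122^2
= 9.8696 * 200000.0 / 14884
= 132.6203 MPa

132.6203 MPa


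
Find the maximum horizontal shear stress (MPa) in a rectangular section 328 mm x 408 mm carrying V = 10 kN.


A = b * h = 328 * 408 = 133824 mm^2
V = 10 kN = 10000.0 N
tau_max = 1.5 * V / A = 1.5 * 10000.0 / 133824
= 0.1121 MPa

0.1121 MPa


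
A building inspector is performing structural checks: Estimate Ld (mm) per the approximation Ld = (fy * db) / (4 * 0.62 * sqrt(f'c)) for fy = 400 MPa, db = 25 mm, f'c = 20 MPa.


Ld = (fy * db) / (4 * 0.62 * sqrt(f'c))
= (400 * 25) / (4 * 0.62 * sqrt(20))
= 10000 / 11.0909
= 901.64 mm

901.64 mm


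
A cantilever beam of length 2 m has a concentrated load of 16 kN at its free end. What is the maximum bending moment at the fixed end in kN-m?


For a cantilever with a point load at the free end:
M_max = P * L = 16 * 2 = 32 kN-m

32 kN-m


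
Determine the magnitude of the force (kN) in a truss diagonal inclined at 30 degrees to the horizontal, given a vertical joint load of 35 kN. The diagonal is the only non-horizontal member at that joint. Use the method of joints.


At the joint, only the diagonal has a vertical component, so vertical equilibrium gives:
F * sin(30) = 35
F = 35 / sin(30)
= 35 / 0.5
= 70.0 kN

70.0 kN


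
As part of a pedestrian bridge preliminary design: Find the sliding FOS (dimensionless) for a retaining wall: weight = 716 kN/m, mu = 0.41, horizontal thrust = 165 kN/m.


Resisting force = mu * W = 0.41 * 716 = 293.56 kN/m
FOS = Resisting / Driving = 293.56 / 165
= 1.7792 (dimensionless)

1.7792 (dimensionless)


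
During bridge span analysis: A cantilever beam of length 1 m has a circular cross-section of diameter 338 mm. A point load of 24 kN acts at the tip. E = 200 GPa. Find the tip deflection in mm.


I = pi * d^4 / 64 = pi * 338^4 / 64 = 640673410.1 mm^4
L = 1000.0 mm, P = 24000.0 N, E = 200000.0 MPa
delta = P * L^3 / (3 * E * I)
= 24000.0 * 1000.0^3 / (3 * 200000.0 * 640673410.1)
= 0.0624 mm

0.0624 mm


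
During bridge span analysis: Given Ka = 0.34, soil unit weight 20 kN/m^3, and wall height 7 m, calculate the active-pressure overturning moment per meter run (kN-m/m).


Pa = 0.5 * Ka * gamma * H^2
= 0.5 * 0.34 * 20 * 7^2
= 166.6 kN/m
Arm = H / 3 = 7 / 3 = 2.3333 m
Mo = Pa * arm = Pa * H / 3 = 166.6 * 7 / 3 = 388.7333 kN-m/m

388.7333 kN-m/m


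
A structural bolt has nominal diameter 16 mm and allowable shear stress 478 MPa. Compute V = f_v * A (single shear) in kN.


A = pi * d^2 / 4 = pi * 16^2 / 4 = 201.0619 mm^2
V = f_v * A / 1000 = 478 * 201.0619 / 1000
= 96.1076 kN

96.1076 kN


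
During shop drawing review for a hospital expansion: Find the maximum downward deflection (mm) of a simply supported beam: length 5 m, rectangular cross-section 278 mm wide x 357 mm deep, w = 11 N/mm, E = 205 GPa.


I = 278 * 357^3 / 12 = 1054066954.5 mm^4
L = 5000.0 mm, w = 11 N/mm, E = 205000.0 MPa
delta = 5 * w * L^4 / (384 * E * I)
= 5 * 11 * 5000.0^4 / (384 * 205000.0 * 1054066954.5)
= 0.4143 mm

0.4143 mm


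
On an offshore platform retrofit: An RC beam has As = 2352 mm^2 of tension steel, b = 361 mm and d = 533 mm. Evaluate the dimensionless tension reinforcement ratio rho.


rho = As / (b * d)
= 2352 / (361 * 533)
= 2352 / 192413
= 0.012224 (dimensionless)

0.012224 (dimensionless)


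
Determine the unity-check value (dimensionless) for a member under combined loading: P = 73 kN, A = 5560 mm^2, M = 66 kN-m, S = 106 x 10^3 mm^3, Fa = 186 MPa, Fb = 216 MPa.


f_a = P / A = 73000.0 / 5560 = 13.1295 MPa
f_b = M / S = 66000000.0 / 106000.0 = 622.6415 MPa
Ratio = f_a / Fa + f_b / Fb
= 13.1295 / 186 + 622.6415 / 216
= 2.9532 (dimensionless)

2.9532 (dimensionless)


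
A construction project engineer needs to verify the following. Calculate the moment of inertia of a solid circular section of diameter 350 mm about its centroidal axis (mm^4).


r = d / 2 = 350 / 2 = 175.0 mm
I = pi * r^4 / 4 = pi * 175.0^4 / 4
= 736617574.34 mm^4

736617574.34 mm^4


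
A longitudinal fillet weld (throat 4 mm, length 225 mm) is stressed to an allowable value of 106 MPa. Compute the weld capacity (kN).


Strength = throat * length * allowable stress
= 4 * 225 * 106 N
= 95400 N
= 95.4 kN

95.4 kN


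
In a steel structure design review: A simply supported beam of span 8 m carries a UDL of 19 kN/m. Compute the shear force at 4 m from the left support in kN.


R_A = w * L / 2 = 19 * 8 / 2 = 76.0 kN
V(x) = R_A - w * x = 76.0 - 19 * 4
= 0.0 kN

0.0 kN


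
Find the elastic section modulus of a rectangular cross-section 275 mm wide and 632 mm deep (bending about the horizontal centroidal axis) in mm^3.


S = b * h^2 / 6
= 275 * 632^2 / 6
= 275 * 399424 / 6
= 18306933.33 mm^3

18306933.33 mm^3


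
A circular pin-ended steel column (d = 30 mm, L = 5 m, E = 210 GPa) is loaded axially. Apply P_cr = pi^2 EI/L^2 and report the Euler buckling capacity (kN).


I = pi * d^4 / 64 = 39760.78 mm^4
L = 5000.0 mm
P_cr = pi^2 * E * I / L^2
= 9.8696 * 210000.0 * 39760.78 / 5000.0^2
= 3296.35 N = 3.2964 kN

3.2964 kN


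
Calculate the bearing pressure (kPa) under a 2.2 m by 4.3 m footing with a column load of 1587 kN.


A = 2.2 * 4.3 = 9.46 m^2
q = P / A = 1587 / 9.46
= 167.759 kPa

167.759 kPa


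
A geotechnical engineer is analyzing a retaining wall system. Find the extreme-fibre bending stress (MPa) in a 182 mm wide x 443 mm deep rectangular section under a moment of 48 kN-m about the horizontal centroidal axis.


I = b * h^3 / 12 = 182 * 443^3 / 12 = 1318564322.83 mm^4
y = h / 2 = 443 / 2 = 221.5 mm
M = 48 kN-m = 48000000.0 N-mm
sigma = M * y / I = 48000000.0 * 221.5 / 1318564322.83
= 8.06 MPa

8.06 MPa


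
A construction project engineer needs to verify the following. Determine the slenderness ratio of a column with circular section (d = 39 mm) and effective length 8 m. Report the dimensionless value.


Radius of gyration r = d / 4 = 39 / 4 = 9.75 mm
L_eff = 8000.0 mm
Slenderness ratio = L / r = 8000.0 / 9.75 = 820.51 (dimensionless)

820.51 (dimensionless)


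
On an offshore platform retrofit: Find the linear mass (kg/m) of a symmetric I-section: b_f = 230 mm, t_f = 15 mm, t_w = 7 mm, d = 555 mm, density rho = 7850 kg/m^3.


A_flanges = 2 * 230 * 15 = 6900 mm^2
A_web = (555 - 2 * 15) * 7 = 3675 mm^2
A_total = 6900 + 3675 = 10575 mm^2 = 0.010575 m^2
Weight = rho * A = 7850 * 0.010575 = 83.0138 kg/m

83.0138 kg/m


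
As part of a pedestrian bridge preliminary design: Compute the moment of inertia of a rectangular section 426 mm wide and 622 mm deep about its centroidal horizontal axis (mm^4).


I = b * h^3 / 12
= 426 * 622^3 / 12
= 426 * 240641848 / 12
= 8542785604.0 mm^4

8542785604.0 mm^4


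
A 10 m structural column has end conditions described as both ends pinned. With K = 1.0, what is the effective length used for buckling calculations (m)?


L_eff = K * L
= 1.0 * 10
= 10.0 m

10.0 m


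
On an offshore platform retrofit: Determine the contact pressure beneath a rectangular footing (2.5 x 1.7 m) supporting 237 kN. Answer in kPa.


A = 2.5 * 1.7 = 4.25 m^2
q = P / A = 237 / 4.25
= 55.7647 kPa

55.7647 kPa


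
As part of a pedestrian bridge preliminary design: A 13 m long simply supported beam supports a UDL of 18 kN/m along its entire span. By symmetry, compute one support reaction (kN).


Total load = w * L = 18 * 13 = 234 kN
By symmetry, each reaction R = total / 2 = 234 / 2 = 117.0 kN

117.0 kN


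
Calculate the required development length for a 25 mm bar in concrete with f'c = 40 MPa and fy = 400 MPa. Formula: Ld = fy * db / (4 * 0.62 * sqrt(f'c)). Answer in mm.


Ld = (fy * db) / (4 * 0.62 * sqrt(f'c))
= (400 * 25) / (4 * 0.62 * sqrt(40))
= 10000 / 15.6849
= 637.56 mm

637.56 mm


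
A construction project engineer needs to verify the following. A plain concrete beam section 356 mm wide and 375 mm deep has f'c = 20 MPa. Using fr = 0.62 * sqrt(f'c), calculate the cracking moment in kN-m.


fr = 0.62 * sqrt(20) = 0.62 * 4.4721 = 2.7727 MPa
I = 356 * 375^3 / 12 = 1564453125.0 mm^4
y_t = 187.5 mm
M_cr = fr * I / y_t = 2.7727 * 1564453125.0 / 187.5 N-mm
= 23.1349 kN-m

23.1349 kN-m


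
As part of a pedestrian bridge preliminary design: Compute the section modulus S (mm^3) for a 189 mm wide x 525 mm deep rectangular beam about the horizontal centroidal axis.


S = b * h^2 / 6
= 189 * 525^2 / 6
= 189 * 275625 / 6
= 8682187.5 mm^3

8682187.5 mm^3


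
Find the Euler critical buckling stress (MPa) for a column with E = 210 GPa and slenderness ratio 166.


sigma_cr = pi^2 * E / lambda^2
= 9.8696 * 210000.0 / 166^2
= 9.8696 * 210000.0 / 27556
= 75.2147 MPa

75.2147 MPa


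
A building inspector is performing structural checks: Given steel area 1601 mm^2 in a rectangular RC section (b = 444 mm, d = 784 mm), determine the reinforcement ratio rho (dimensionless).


rho = As / (b * d)
= 1601 / (444 * 784)
= 1601 / 348096
= 0.004599 (dimensionless)

0.004599 (dimensionless)


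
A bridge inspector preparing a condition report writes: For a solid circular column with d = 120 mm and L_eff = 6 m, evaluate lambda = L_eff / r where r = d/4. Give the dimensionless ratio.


Radius of gyration r = d / 4 = 120 / 4 = 30.0 mm
L_eff = 6000.0 mm
Slenderness ratio = L / r = 6000.0 / 30.0 = 200.0 (dimensionless)

200.0 (dimensionless)


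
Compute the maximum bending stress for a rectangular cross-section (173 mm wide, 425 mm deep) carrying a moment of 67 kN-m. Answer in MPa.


I = b * h^3 / 12 = 173 * 425^3 / 12 = 1106704427.08 mm^4
y = h / 2 = 425 / 2 = 212.5 mm
M = 67 kN-m = 67000000.0 N-mm
sigma = M * y / I = 67000000.0 * 212.5 / 1106704427.08
= 12.86 MPa

12.86 MPa


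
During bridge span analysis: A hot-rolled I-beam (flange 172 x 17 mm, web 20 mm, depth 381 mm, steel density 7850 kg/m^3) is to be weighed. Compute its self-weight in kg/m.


A_flanges = 2 * 172 * 17 = 5848 mm^2
A_web = (381 - 2 * 17) * 20 = 6940 mm^2
A_total = 5848 + 6940 = 12788 mm^2 = 0.012788 m^2
Weight = rho * A = 7850 * 0.012788 = 100.3858 kg/m

100.3858 kg/m


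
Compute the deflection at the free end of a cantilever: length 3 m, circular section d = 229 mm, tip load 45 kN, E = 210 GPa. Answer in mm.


I = pi * d^4 / 64 = pi * 229^4 / 64 = 134993180.01 mm^4
L = 3000.0 mm, P = 45000.0 N, E = 210000.0 MPa
delta = P * L^3 / (3 * E * I)
= 45000.0 * 3000.0^3 / (3 * 210000.0 * 134993180.01)
= 14.2864 mm

14.2864 mm


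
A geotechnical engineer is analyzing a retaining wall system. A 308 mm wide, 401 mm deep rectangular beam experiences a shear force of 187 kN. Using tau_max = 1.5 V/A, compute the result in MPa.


A = b * h = 308 * 401 = 123508 mm^2
V = 187 kN = 187000.0 N
tau_max = 1.5 * V / A = 1.5 * 187000.0 / 123508
= 2.2711 MPa

2.2711 MPa


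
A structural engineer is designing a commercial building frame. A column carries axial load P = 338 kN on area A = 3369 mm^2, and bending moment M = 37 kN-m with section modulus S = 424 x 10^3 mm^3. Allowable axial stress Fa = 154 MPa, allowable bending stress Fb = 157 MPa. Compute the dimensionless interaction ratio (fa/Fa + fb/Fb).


f_a = P / A = 338000.0 / 3369 = 100.3265 MPa
f_b = M / S = 37000000.0 / 424000.0 = 87.2642 MPa
Ratio = f_a / Fa + f_b / Fb
= 100.3265 / 154 + 87.2642 / 157
= 1.2073 (dimensionless)

1.2073 (dimensionless)


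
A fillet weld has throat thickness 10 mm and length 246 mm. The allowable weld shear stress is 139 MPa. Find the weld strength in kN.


Strength = throat * length * allowable stress
= 10 * 246 * 139 N
= 341940 N
= 341.94 kN

341.94 kN


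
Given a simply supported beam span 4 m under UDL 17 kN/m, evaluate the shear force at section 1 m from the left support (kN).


R_A = w * L / 2 = 17 * 4 / 2 = 34.0 kN
V(x) = R_A - w * x = 34.0 - 17 * 1
= 17.0 kN

17.0 kN


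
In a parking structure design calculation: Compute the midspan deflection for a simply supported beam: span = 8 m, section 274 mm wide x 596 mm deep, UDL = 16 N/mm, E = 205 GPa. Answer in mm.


I = 274 * 596^3 / 12 = 4834016138.67 mm^4
L = 8000.0 mm, w = 16 N/mm, E = 205000.0 MPa
delta = 5 * w * L^4 / (384 * E * I)
= 5 * 16 * 8000.0^4 / (384 * 205000.0 * 4834016138.67)
= 0.8611 mm

0.8611 mm


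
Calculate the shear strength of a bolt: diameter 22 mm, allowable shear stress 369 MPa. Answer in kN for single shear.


A = pi * d^2 / 4 = pi * 22^2 / 4 = 380.1327 mm^2
V = f_v * A / 1000 = 369 * 380.1327 / 1000
= 140.269 kN

140.269 kN


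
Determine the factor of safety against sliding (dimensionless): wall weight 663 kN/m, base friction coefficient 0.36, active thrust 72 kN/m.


Resisting force = mu * W = 0.36 * 663 = 238.68 kN/m
FOS = Resisting / Driving = 238.68 / 72
= 3.315 (dimensionless)

3.315 (dimensionless)


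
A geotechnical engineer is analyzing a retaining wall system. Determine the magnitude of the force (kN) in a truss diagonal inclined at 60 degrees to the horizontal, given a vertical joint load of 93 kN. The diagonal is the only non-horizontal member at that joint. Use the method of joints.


At the joint, only the diagonal has a vertical component, so vertical equilibrium gives:
F * sin(60) = 93
F = 93 / sin(60)
= 93 / 0.866025
= 107.39 kN

107.39 kN


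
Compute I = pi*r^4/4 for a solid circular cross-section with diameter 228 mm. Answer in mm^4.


r = d / 2 = 228 / 2 = 114.0 mm
I = pi * r^4 / 4 = pi * 114.0^4 / 4
= 132650620.77 mm^4

132650620.77 mm^4


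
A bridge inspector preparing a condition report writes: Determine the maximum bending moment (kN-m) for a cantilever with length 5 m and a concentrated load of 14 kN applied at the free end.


For a cantilever with a point load at the free end:
M_max = P * L = 14 * 5 = 70 kN-m

70 kN-m


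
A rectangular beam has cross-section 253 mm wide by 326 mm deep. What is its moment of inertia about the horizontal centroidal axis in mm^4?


I = b * h^3 / 12
= 253 * 326^3 / 12
= 253 * 34645976 / 12
= 730452660.67 mm^4

730452660.67 mm^4


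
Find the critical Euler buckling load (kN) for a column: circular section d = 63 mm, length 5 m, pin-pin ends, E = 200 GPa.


I = pi * d^4 / 64 = 773271.66 mm^4
L = 5000.0 mm
P_cr = pi^2 * E * I / L^2
= 9.8696 * 200000.0 * 773271.66 / 5000.0^2
= 61055.08 N = 61.0551 kN

61.0551 kN


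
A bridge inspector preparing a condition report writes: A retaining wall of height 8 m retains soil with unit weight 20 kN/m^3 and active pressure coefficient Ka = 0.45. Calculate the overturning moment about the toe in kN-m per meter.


Pa = 0.5 * Ka * gamma * H^2
= 0.5 * 0.45 * 20 * 8^2
= 288.0 kN/m
Arm = H / 3 = 8 / 3 = 2.6667 m
Mo = Pa * arm = Pa * H / 3 = 288.0 * 8 / 3 = 768.0 kN-m/m

768.0 kN-m/m


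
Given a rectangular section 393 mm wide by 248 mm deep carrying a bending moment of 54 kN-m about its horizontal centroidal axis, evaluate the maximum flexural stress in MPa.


I = b * h^3 / 12 = 393 * 248^3 / 12 = 499535488.0 mm^4
y = h / 2 = 248 / 2 = 124.0 mm
M = 54 kN-m = 54000000.0 N-mm
sigma = M * y / I = 54000000.0 * 124.0 / 499535488.0
= 13.4 MPa

13.4 MPa


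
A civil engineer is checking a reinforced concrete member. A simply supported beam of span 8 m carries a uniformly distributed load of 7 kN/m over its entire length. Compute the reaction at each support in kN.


Total load = w * L = 7 * 8 = 56 kN
By symmetry, each reaction R = total / 2 = 56 / 2 = 28.0 kN

28.0 kN


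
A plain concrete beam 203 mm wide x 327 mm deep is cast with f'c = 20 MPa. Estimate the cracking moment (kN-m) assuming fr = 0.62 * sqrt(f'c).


fr = 0.62 * sqrt(20) = 0.62 * 4.4721 = 2.7727 MPa
I = 203 * 327^3 / 12 = 591504495.75 mm^4
y_t = 163.5 mm
M_cr = fr * I / y_t = 2.7727 * 591504495.75 / 163.5 N-mm
= 10.0311 kN-m

10.0311 kN-m


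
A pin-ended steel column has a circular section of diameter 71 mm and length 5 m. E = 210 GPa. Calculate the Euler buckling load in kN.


I = pi * d^4 / 64 = 1247392.97 mm^4
L = 5000.0 mm
P_cr = pi^2 * E * I / L^2
= 9.8696 * 210000.0 * 1247392.97 / 5000.0^2
= 103414.71 N = 103.4147 kN

103.4147 kN


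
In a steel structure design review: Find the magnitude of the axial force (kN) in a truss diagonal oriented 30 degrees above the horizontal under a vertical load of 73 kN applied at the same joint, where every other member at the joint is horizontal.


At the joint, only the diagonal has a vertical component, so vertical equilibrium gives:
F * sin(30) = 73
F = 73 / sin(30)
= 73 / 0.5
= 146.0 kN

146.0 kN


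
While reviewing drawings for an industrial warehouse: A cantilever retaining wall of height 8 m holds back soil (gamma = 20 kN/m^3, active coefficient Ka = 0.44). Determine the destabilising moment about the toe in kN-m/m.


Pa = 0.5 * Ka * gamma * H^2
= 0.5 * 0.44 * 20 * 8^2
= 281.6 kN/m
Arm = H / 3 = 8 / 3 = 2.6667 m
Mo = Pa * arm = Pa * H / 3 = 281.6 * 8 / 3 = 750.9333 kN-m/m

750.9333 kN-m/m


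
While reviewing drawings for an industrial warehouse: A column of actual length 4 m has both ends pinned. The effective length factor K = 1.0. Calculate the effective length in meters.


L_eff = K * L
= 1.0 * 4
= 4.0 m

4.0 m


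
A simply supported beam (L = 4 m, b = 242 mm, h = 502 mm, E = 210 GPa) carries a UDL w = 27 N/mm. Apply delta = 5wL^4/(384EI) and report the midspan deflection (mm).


I = 242 * 502^3 / 12 = 2551204494.67 mm^4
L = 4000.0 mm, w = 27 N/mm, E = 210000.0 MPa
delta = 5 * w * L^4 / (384 * E * I)
= 5 * 27 * 4000.0^4 / (384 * 210000.0 * 2551204494.67)
= 0.168 mm

0.168 mm


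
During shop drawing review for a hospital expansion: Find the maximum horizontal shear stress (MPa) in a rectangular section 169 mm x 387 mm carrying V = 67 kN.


A = b * h = 169 * 387 = 65403 mm^2
V = 67 kN = 67000.0 N
tau_max = 1.5 * V / A = 1.5 * 67000.0 / 65403
= 1.5366 MPa

1.5366 MPa


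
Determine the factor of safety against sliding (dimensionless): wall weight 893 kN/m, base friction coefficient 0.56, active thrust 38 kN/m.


Resisting force = mu * W = 0.56 * 893 = 500.08 kN/m
FOS = Resisting / Driving = 500.08 / 38
= 13.16 (dimensionless)

13.16 (dimensionless)


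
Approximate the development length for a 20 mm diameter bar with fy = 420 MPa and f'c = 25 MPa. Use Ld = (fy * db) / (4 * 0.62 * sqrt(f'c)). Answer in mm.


Ld = (fy * db) / (4 * 0.62 * sqrt(f'c))
= (420 * 20) / (4 * 0.62 * sqrt(25))
= 8400 / 12.4
= 677.42 mm

677.42 mm


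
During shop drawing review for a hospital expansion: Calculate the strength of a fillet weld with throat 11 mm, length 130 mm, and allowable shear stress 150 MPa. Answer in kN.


Strength = throat * length * allowable stress
= 11 * 130 * 150 N
= 214500 N
= 214.5 kN

214.5 kN


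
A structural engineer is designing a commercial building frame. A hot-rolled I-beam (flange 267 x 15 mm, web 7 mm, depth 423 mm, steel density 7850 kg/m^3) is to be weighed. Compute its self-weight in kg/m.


A_flanges = 2 * 267 * 15 = 8010 mm^2
A_web = (423 - 2 * 15) * 7 = 2751 mm^2
A_total = 8010 + 2751 = 10761 mm^2 = 0.010761 m^2
Weight = rho * A = 7850 * 0.010761 = 84.4738 kg/m

84.4738 kg/m


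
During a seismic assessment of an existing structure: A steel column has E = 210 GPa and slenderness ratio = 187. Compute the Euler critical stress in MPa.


sigma_cr = pi^2 * E / lambda^2
= 9.8696 * 210000.0 / 187^2
= 9.8696 * 210000.0 / 34969
= 59.2701 MPa

59.2701 MPa


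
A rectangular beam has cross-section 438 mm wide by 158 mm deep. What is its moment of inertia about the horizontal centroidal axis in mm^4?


I = b * h^3 / 12
= 438 * 158^3 / 12
= 438 * 3944312 / 12
= 143967388.0 mm^4

143967388.0 mm^4


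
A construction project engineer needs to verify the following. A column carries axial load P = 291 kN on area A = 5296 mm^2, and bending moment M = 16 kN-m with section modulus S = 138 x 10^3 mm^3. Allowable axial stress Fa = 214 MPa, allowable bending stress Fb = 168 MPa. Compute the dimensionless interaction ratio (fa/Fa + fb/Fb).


f_a = P / A = 291000.0 / 5296 = 54.9471 MPa
f_b = M / S = 16000000.0 / 138000.0 = 115.942 MPa
Ratio = f_a / Fa + f_b / Fb
= 54.9471 / 214 + 115.942 / 168
= 0.9469 (dimensionless)

0.9469 (dimensionless)


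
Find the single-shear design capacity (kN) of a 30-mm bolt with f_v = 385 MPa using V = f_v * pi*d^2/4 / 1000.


A = pi * d^2 / 4 = pi * 30^2 / 4 = 706.8583 mm^2
V = f_v * A / 1000 = 385 * 706.8583 / 1000
= 272.1405 kN

272.1405 kN


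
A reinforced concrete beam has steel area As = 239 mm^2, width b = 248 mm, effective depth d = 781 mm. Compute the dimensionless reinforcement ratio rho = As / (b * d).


rho = As / (b * d)
= 239 / (248 * 781)
= 239 / 193688
= 0.001234 (dimensionless)

0.001234 (dimensionless)


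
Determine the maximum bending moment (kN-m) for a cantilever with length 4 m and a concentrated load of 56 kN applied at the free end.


For a cantilever with a point load at the free end:
M_max = P * L = 56 * 4 = 224 kN-m

224 kN-m


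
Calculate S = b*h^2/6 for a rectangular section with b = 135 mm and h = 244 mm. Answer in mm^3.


S = b * h^2 / 6
= 135 * 244^2 / 6
= 135 * 59536 / 6
= 1339560.0 mm^3

1339560.0 mm^3


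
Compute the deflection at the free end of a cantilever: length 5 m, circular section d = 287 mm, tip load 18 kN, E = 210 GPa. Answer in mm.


I = pi * d^4 / 64 = pi * 287^4 / 64 = 333040834.16 mm^4
L = 5000.0 mm, P = 18000.0 N, E = 210000.0 MPa
delta = P * L^3 / (3 * E * I)
= 18000.0 * 5000.0^3 / (3 * 210000.0 * 333040834.16)
= 10.7237 mm

10.7237 mm


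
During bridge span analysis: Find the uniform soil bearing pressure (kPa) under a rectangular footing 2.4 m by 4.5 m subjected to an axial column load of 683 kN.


A = 2.4 * 4.5 = 10.8 m^2
q = P / A = 683 / 10.8
= 63.2407 kPa

63.2407 kPa


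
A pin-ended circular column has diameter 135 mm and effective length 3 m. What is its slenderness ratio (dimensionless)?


Radius of gyration r = d / 4 = 135 / 4 = 33.75 mm
L_eff = 3000.0 mm
Slenderness ratio = L / r = 3000.0 / 33.75 = 88.89 (dimensionless)

88.89 (dimensionless)


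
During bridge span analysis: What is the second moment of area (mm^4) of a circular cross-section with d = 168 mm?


r = d / 2 = 168 / 2 = 84.0 mm
I = pi * r^4 / 4 = pi * 84.0^4 / 4
= 39102725.18 mm^4

39102725.18 mm^4


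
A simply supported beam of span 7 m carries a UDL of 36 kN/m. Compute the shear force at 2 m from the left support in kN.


R_A = w * L / 2 = 36 * 7 / 2 = 126.0 kN
V(x) = R_A - w * x = 126.0 - 36 * 2
= 54.0 kN

54.0 kN


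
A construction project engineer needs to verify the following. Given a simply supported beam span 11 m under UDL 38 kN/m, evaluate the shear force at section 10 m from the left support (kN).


R_A = w * L / 2 = 38 * 11 / 2 = 209.0 kN
V(x) = R_A - w * x = 209.0 - 38 * 10
= -171.0 kN

-171.0 kN


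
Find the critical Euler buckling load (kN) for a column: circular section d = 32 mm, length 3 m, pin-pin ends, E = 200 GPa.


I = pi * d^4 / 64 = 51471.85 mm^4
L = 3000.0 mm
P_cr = pi^2 * E * I / L^2
= 9.8696 * 200000.0 * 51471.85 / 3000.0^2
= 11289.04 N = 11.289 kN

11.289 kN


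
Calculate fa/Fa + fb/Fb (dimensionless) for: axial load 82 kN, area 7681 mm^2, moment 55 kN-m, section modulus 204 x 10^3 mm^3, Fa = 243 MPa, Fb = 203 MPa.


f_a = P / A = 82000.0 / 7681 = 10.6757 MPa
f_b = M / S = 55000000.0 / 204000.0 = 269.6078 MPa
Ratio = f_a / Fa + f_b / Fb
= 10.6757 / 243 + 269.6078 / 203
= 1.3721 (dimensionless)

1.3721 (dimensionless)


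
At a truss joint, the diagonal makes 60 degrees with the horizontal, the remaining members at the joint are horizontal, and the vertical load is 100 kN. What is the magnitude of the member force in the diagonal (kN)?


At the joint, only the diagonal has a vertical component, so vertical equilibrium gives:
F * sin(60) = 100
F = 100 / sin(60)
= 100 / 0.866025
= 115.47 kN

115.47 kN


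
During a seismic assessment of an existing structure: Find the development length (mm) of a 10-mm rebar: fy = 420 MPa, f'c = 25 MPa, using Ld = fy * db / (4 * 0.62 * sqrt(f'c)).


Ld = (fy * db) / (4 * 0.62 * sqrt(f'c))
= (420 * 10) / (4 * 0.62 * sqrt(25))
= 4200 / 12.4
= 338.71 mm

338.71 mm


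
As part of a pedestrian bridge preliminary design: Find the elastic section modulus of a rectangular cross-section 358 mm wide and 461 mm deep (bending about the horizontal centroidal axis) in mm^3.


S = b * h^2 / 6
= 358 * 461^2 / 6
= 358 * 212521 / 6
= 12680419.67 mm^3

12680419.67 mm^3


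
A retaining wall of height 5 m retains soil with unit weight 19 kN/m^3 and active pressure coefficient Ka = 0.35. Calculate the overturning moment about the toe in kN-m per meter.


Pa = 0.5 * Ka * gamma * H^2
= 0.5 * 0.35 * 19 * 5^2
= 83.125 kN/m
Arm = H / 3 = 5 / 3 = 1.6667 m
Mo = Pa * arm = Pa * H / 3 = 83.125 * 5 / 3 = 138.5417 kN-m/m

138.5417 kN-m/m


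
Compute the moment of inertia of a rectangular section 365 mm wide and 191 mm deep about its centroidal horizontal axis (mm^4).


I = b * h^3 / 12
= 365 * 191^3 / 12
= 365 * 6967871 / 12
= 211939409.58 mm^4

211939409.58 mm^4


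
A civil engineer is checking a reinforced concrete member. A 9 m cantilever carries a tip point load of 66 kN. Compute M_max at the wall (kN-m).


For a cantilever with a point load at the free end:
M_max = P * L = 66 * 9 = 594 kN-m

594 kN-m


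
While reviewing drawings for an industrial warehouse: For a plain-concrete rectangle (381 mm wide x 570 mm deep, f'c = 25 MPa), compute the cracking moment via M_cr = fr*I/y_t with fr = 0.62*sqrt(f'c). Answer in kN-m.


fr = 0.62 * sqrt(25) = 0.62 * 5.0 = 3.1 MPa
I = 381 * 570^3 / 12 = 5879877750.0 mm^4
y_t = 285.0 mm
M_cr = fr * I / y_t = 3.1 * 5879877750.0 / 285.0 N-mm
= 63.9566 kN-m

63.9566 kN-m


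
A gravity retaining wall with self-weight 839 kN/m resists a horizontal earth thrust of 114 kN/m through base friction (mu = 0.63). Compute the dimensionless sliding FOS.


Resisting force = mu * W = 0.63 * 839 = 528.57 kN/m
FOS = Resisting / Driving = 528.57 / 114
= 4.6366 (dimensionless)

4.6366 (dimensionless)


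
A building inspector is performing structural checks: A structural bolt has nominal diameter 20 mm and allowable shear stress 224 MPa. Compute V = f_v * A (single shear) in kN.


A = pi * d^2 / 4 = pi * 20^2 / 4 = 314.1593 mm^2
V = f_v * A / 1000 = 224 * 314.1593 / 1000
= 70.3717 kN

70.3717 kN


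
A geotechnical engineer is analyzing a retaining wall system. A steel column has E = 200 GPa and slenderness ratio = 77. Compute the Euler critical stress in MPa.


sigma_cr = pi^2 * E / lambda^2
= 9.8696 * 200000.0 / 77^2
= 9.8696 * 200000.0 / 5929
= 332.9264 MPa

332.9264 MPa


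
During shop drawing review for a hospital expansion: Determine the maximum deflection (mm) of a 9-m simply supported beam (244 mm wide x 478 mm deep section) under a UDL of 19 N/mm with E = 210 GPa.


I = 244 * 478^3 / 12 = 2220712157.33 mm^4
L = 9000.0 mm, w = 19 N/mm, E = 210000.0 MPa
delta = 5 * w * L^4 / (384 * E * I)
= 5 * 19 * 9000.0^4 / (384 * 210000.0 * 2220712157.33)
= 3.4806 mm

3.4806 mm


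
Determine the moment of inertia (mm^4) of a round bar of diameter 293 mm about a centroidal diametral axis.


r = d / 2 = 293 / 2 = 146.5 mm
I = pi * r^4 / 4 = pi * 146.5^4 / 4
= 361776522.7 mm^4

361776522.7 mm^4


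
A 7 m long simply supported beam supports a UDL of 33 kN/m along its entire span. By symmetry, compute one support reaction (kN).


Total load = w * L = 33 * 7 = 231 kN
By symmetry, each reaction R = total / 2 = 231 / 2 = 115.5 kN

115.5 kN


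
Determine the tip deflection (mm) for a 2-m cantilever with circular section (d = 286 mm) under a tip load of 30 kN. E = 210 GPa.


I = pi * d^4 / 64 = pi * 286^4 / 64 = 328423353.43 mm^4
L = 2000.0 mm, P = 30000.0 N, E = 210000.0 MPa
delta = P * L^3 / (3 * E * I)
= 30000.0 * 2000.0^3 / (3 * 210000.0 * 328423353.43)
= 1.1599 mm

1.1599 mm


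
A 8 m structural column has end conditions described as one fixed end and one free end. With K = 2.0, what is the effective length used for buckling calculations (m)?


L_eff = K * L
= 2.0 * 8
= 16.0 m

16.0 m


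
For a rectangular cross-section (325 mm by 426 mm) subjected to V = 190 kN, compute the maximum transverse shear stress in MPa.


A = b * h = 325 * 426 = 138450 mm^2
V = 190 kN = 190000.0 N
tau_max = 1.5 * V / A = 1.5 * 190000.0 / 138450
= 2.0585 MPa

2.0585 MPa


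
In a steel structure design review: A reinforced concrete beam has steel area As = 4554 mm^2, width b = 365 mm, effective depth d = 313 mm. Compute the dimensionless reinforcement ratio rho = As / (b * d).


rho = As / (b * d)
= 4554 / (365 * 313)
= 4554 / 114245
= 0.039862 (dimensionless)

0.039862 (dimensionless)


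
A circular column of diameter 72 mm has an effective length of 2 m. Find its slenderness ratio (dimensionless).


Radius of gyration r = d / 4 = 72 / 4 = 18.0 mm
L_eff = 2000.0 mm
Slenderness ratio = L / r = 2000.0 / 18.0 = 111.11 (dimensionless)

111.11 (dimensionless)


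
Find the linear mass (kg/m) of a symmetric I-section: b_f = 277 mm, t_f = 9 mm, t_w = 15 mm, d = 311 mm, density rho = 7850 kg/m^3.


A_flanges = 2 * 277 * 9 = 4986 mm^2
A_web = (311 - 2 * 9) * 15 = 4395 mm^2
A_total = 4986 + 4395 = 9381 mm^2 = 0.009381 m^2
Weight = rho * A = 7850 * 0.009381 = 73.6409 kg/m

73.6409 kg/m


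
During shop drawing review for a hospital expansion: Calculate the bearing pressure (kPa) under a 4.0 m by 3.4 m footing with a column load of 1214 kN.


A = 4.0 * 3.4 = 13.6 m^2
q = P / A = 1214 / 13.6
= 89.2647 kPa

89.2647 kPa
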